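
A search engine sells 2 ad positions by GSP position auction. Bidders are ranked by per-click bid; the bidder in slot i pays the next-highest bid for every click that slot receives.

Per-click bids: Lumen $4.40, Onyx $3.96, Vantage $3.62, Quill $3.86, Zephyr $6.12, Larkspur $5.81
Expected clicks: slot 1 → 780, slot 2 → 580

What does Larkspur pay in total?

Larkspur pays $2552.00

Ranked by bid: $6.12 (Zephyr) > $5.81 (Larkspur) > $4.40 (Lumen) > …
Larkspur holds slot 2 → pays next bid $4.40 × 580 clicks = $2552.00.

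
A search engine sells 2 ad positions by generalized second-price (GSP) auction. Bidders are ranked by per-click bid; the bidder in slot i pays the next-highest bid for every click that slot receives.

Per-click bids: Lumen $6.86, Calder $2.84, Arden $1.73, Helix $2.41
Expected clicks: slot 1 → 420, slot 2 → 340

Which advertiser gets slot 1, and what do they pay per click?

Lumen; $2.84 per click

Ranked by bid: $6.86 (Lumen) > $2.84 (Calder) > $2.41 (Helix) > …
Slot 1 goes to the first-ranked bidder, Lumen, who pays the next bid down: $2.84/click.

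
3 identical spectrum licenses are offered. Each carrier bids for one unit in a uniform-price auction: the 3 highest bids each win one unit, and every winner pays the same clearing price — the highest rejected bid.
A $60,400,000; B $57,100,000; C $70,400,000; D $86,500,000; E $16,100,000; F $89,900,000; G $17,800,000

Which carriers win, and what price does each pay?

F, D, C; each pays $60,400,000

Ordering the bids: 89,900,000 (F), 86,500,000 (D), 70,400,000 (C), 60,400,000 (A), 57,100,000 (B), …
Top 3: F, D, C.
First losing bid is A's $60,400,000, which sets the uniform price.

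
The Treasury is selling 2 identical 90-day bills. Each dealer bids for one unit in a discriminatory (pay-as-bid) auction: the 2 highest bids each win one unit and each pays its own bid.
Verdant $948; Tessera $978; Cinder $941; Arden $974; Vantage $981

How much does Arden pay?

Arden pays $0

Sorting: 981 (Vantage), 978 (Tessera), 974 (Arden), 948 (Verdant), …
Top 2: Vantage, Tessera.
Arden does not win → $0.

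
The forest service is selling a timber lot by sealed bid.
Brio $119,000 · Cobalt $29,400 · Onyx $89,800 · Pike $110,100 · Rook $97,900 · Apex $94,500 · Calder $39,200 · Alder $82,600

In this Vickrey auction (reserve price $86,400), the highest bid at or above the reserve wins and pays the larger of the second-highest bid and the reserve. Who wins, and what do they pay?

Brio pays $110,100

Bids ranked: 119,000 (Brio) > 110,100 (Pike) > 97,900 (Rook) > 94,500 (Apex) > 89,800 (Onyx) > 82,600 (Alder) > …
Highest eligible bid: Brio at $119,000.
max(second-highest $110,100, reserve $86,400) = $110,100; the reserve does not bind.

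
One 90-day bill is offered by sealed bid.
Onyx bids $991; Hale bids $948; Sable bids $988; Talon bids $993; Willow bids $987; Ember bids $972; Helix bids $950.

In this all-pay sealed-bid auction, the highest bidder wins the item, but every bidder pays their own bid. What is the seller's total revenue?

Total revenue: $6,829

Bids ranked: 993 (Talon) > 991 (Onyx) > 988 (Sable) > 987 (Willow) > 972 (Ember) > 950 (Helix) > …
Talon wins with the top bid; all bids are sunk regardless.
Every bidder forfeits their bid regardless of winning.
Revenue = 991 + 948 + 988 + 993 + 987 + 972 + 950 = $6,829.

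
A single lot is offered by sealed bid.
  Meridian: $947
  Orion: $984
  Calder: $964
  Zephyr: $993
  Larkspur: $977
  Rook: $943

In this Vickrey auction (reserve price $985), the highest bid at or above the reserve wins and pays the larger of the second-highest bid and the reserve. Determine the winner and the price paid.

Rule: the highest bid at or above the reserve wins and pays the larger of the second-highest bid and the reserve.
Bids in order: 993 (Zephyr) > 984 (Orion) > 977 (Larkspur) > 964 (Calder) > 947 (Meridian) > 943 (Rook)
Highest eligible bid: Zephyr at $993.
max(second-highest $984, reserve $985) = $985.

Zephyr pays $985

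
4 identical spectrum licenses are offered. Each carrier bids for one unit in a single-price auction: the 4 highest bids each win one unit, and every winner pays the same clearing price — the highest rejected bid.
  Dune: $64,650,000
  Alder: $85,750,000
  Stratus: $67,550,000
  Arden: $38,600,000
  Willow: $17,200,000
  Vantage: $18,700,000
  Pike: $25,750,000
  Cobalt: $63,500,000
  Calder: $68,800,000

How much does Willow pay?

Bids ranked high→low: 85,750,000 (Alder), 68,800,000 (Calder), 67,550,000 (Stratus), 64,650,000 (Dune), 63,500,000 (Cobalt), 38,600,000 (Arden), …
Winners (4 units): Alder, Calder, Stratus, Dune.
First losing bid is Cobalt's $63,500,000, which sets the uniform price.
Willow does not win → pays $0.

Willow pays $0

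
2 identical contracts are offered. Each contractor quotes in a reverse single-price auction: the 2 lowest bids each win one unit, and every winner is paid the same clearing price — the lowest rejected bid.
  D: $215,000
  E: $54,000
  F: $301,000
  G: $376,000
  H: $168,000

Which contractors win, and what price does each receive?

E, H; each is paid $215,000

Sorting: 54,000 (E), 168,000 (H), 215,000 (D), 301,000 (F), …
The 2 lowest are E, H.
Lowest unsuccessful bid: $215,000 → clearing price.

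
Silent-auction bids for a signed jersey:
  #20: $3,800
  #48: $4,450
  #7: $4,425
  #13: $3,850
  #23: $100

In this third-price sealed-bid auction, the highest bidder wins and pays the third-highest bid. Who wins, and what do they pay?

#48 pays $3,850

Rule: the highest bidder wins and pays the third-highest bid.
Sorting bids: 4,450 (#48) > 4,425 (#7) > 3,850 (#13) > 3,800 (#20) > 100 (#23)
#48 is highest; pays the third-highest bid, $3,850.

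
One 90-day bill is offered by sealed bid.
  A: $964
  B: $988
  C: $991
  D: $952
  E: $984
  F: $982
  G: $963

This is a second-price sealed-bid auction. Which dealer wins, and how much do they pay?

C pays $988

Rule: the highest bidder wins and pays the second-highest bid.
Bids in order: 991 (C) > 988 (B) > 984 (E) > 982 (F) > 964 (A) > 963 (G) > …
C wins with the highest bid; price is set by the runner-up at $988.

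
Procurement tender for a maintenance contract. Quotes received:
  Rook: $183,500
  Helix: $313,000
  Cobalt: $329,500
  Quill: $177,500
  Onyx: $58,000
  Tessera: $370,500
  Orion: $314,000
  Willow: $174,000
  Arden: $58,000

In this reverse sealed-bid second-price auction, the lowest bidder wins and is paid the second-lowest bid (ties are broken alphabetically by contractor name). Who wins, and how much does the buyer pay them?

Reverse sealed-bid second-price auction: the lowest bidder wins and is paid the second-lowest bid.
Bids ranked: 58,000 (Arden) < 58,000 (Onyx) < 174,000 (Willow) < 177,500 (Quill) < 183,500 (Rook) < 313,000 (Helix) < …
Arden and Onyx tie at $58,000; tie-break gives it to Arden.
Arden wins with the lowest bid; price is set by the runner-up at $58,000.

Arden is paid $58,000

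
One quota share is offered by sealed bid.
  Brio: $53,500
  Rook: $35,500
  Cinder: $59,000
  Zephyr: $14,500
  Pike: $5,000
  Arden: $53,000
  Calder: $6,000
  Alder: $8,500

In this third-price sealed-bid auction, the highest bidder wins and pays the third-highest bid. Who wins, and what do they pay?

Cinder pays $53,000

Bids in order: 59,000 (Cinder) > 53,500 (Brio) > 53,000 (Arden) > 35,500 (Rook) > 14,500 (Zephyr) > 8,500 (Alder) > …
Cinder wins; payment is bid #3 in the ranking = $53,000.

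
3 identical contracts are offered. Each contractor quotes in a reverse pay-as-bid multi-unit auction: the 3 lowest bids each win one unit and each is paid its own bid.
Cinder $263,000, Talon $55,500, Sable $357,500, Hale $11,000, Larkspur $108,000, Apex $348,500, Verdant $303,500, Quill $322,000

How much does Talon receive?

Bids ranked low→high: 11,000 (Hale), 55,500 (Talon), 108,000 (Larkspur), 263,000 (Cinder), 303,500 (Verdant), …
Winners (3 units): Hale, Talon, Larkspur.
Talon wins → own bid $55,500.

Talon is paid $55,500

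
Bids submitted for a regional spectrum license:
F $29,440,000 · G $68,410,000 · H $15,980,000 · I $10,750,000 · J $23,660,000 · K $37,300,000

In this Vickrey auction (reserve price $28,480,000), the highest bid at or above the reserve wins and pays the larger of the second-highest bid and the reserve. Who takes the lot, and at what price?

G pays $37,300,000

Vickrey auction (reserve price $28,480,000): the highest bid at or above the reserve wins and pays the larger of the second-highest bid and the reserve.
Sorting bids: 68,410,000 (G) > 37,300,000 (K) > 29,440,000 (F) > 23,660,000 (J) > 15,980,000 (H) > 10,750,000 (I)
Highest eligible bid: G at $68,410,000.
Second-highest bid $37,300,000 exceeds the reserve $28,480,000 → payment $37,300,000.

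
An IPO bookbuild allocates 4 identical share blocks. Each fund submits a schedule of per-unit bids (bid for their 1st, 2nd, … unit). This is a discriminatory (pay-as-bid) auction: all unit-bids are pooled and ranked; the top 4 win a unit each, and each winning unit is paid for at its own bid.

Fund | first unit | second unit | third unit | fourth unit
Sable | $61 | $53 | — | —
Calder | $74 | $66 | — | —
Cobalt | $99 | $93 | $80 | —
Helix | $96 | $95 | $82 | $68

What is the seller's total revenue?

Merging the schedules and taking the best 4: 99 (Cobalt-1), 96 (Helix-1), 95 (Helix-2), 93 (Cobalt-2)
Next rejected bid: $82 (not a price — pay-as-bid).
Each winning unit pays its own bid.
Revenue = 99 + 96 + 95 + 93 = $383.

Total revenue: $383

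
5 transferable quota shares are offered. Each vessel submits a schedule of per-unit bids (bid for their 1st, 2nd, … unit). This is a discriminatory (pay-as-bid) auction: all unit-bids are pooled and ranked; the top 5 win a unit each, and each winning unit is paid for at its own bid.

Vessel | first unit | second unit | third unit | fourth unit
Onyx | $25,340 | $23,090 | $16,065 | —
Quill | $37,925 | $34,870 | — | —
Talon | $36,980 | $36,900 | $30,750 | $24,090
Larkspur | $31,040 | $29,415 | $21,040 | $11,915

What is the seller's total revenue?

Total revenue: $177,715

All unit-bids, highest first — top 5: 37,925 (Quill-1), 36,980 (Talon-1), 36,900 (Talon-2), 34,870 (Quill-2), 31,040 (Larkspur-1)
Next rejected bid: $30,750 (not a price — pay-as-bid).
Each winning unit pays its own bid.
Revenue = 37,925 + 36,980 + 36,900 + 34,870 + 31,040 = $177,715.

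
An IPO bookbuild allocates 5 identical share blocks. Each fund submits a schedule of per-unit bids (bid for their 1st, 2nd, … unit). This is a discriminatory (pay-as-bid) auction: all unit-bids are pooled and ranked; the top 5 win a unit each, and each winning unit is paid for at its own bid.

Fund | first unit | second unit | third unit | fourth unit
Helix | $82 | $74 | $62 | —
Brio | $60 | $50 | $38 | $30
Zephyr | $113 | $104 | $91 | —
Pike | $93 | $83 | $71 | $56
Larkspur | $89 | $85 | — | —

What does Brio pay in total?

Brio pays $0

Merging the schedules and taking the best 5: 113 (Zephyr-1), 104 (Zephyr-2), 93 (Pike-1), 91 (Zephyr-3), 89 (Larkspur-1)
Next rejected bid: $85 (not a price — pay-as-bid).
Brio wins no units.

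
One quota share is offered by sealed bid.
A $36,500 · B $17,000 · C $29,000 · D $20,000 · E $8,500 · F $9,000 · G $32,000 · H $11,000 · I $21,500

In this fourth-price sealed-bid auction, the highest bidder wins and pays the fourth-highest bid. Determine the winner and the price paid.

A pays $21,500

Bids in order: 36,500 (A) > 32,000 (G) > 29,000 (C) > 21,500 (I) > 20,000 (D) > 17,000 (B) > …
A wins; payment is bid #4 in the ranking = $21,500.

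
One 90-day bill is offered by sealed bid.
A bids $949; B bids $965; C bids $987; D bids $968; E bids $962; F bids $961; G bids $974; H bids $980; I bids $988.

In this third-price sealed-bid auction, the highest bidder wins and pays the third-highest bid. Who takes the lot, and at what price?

I pays $980

Bids in order: 988 (I) > 987 (C) > 980 (H) > 974 (G) > 968 (D) > 965 (B) > …
I is highest; pays the third-highest bid, $980.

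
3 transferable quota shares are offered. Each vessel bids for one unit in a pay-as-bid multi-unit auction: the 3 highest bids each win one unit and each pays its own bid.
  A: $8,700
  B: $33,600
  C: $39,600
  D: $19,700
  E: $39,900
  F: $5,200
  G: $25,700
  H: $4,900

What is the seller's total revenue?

Total revenue: $113,100

Ordering the bids: 39,900 (E), 39,600 (C), 33,600 (B), 25,700 (G), 19,700 (D), …
The 3 highest are E, C, B.
Total revenue = 39,900 + 39,600 + 33,600 = $113,100.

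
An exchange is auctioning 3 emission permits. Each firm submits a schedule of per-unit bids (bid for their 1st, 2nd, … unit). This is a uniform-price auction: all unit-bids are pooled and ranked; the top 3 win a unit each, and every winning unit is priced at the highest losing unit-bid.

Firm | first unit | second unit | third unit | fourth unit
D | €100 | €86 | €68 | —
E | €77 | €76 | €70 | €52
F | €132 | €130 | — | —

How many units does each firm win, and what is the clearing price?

D 1, F 2; clearing price €86

All unit-bids, highest first — top 3: 132 (F-1), 130 (F-2), 100 (D-1)
First bid not allocated: €86.
Allocation: D 1, F 2.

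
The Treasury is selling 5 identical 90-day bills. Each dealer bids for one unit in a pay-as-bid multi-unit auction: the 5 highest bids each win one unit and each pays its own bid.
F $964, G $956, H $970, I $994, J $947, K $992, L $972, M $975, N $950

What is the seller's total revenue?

Ordering the bids: 994 (I), 992 (K), 975 (M), 972 (L), 970 (H), 964 (F), 956 (G), …
Winners (5 units): I, K, M, L, H.
Total revenue = 994 + 992 + 975 + 972 + 970 = $4,903.

Total revenue: $4,903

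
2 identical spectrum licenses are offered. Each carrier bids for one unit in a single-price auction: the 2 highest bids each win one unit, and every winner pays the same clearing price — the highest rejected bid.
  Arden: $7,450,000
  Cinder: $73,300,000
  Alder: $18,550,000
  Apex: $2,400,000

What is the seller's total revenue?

Total revenue: $14,900,000

Bids ranked high→low: 73,300,000 (Cinder), 18,550,000 (Alder), 7,450,000 (Arden), 2,400,000 (Apex)
Winners (2 units): Cinder, Alder.
Clearing price = highest rejected bid = $7,450,000.
Total revenue = 2 × $7,450,000 = $14,900,000.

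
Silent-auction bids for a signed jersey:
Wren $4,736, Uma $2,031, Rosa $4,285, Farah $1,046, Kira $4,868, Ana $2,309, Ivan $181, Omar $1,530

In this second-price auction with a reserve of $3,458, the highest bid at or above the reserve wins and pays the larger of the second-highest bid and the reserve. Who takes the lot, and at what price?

Sorting bids: 4,868 (Kira) > 4,736 (Wren) > 4,285 (Rosa) > 2,309 (Ana) > 2,031 (Uma) > 1,530 (Omar) > …
Kira has the top bid at or above the reserve ($4,868).
max(second-highest $4,736, reserve $3,458) = $4,736; the reserve does not bind.

Kira pays $4,736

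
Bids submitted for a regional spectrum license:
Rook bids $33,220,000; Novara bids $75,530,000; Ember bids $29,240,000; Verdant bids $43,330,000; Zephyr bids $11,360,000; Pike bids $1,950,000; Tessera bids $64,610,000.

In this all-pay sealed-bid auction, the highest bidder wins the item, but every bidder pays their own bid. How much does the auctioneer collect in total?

All-pay sealed-bid auction: the highest bidder wins the item, but every bidder pays their own bid.
Bids in order: 75,530,000 (Novara) > 64,610,000 (Tessera) > 43,330,000 (Verdant) > 33,220,000 (Rook) > 29,240,000 (Ember) > 11,360,000 (Zephyr) > …
Every bidder forfeits their bid regardless of winning.
Revenue = 33,220,000 + 75,530,000 + 29,240,000 + 43,330,000 + 11,360,000 + 1,950,000 + 64,610,000 = $259,240,000.

Total revenue: $259,240,000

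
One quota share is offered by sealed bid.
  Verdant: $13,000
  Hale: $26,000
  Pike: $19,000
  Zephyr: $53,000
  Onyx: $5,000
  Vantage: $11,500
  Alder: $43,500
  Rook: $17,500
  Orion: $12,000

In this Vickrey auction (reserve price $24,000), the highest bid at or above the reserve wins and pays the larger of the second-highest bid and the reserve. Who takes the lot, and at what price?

Sorting bids: 53,000 (Zephyr) > 43,500 (Alder) > 26,000 (Hale) > 19,000 (Pike) > 17,500 (Rook) > 13,000 (Verdant) > …
Zephyr has the top bid at or above the reserve ($53,000).
max(second-highest $43,500, reserve $24,000) = $43,500; the reserve does not bind.

Zephyr pays $43,500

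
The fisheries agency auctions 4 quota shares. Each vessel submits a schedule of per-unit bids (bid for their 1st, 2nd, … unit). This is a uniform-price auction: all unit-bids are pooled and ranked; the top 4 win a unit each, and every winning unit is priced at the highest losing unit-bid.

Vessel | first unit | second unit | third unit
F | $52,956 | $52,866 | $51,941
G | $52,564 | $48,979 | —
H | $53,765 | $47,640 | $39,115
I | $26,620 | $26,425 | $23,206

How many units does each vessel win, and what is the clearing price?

All unit-bids, highest first — top 4: 53,765 (H-1), 52,956 (F-1), 52,866 (F-2), 52,564 (G-1)
Highest rejected unit-bid = $51,941.
Allocation: F 2, G 1, H 1.

F 2, G 1, H 1; clearing price $51,941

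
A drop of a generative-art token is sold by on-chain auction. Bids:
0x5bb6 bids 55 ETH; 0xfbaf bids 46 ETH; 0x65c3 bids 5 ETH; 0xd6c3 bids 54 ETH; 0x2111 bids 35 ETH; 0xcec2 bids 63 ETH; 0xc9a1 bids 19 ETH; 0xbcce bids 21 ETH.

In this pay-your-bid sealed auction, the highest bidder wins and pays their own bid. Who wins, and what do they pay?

0xcec2 pays 63 ETH

Pay-your-bid sealed auction: the highest bidder wins and pays their own bid.
Sorting bids: 63 (0xcec2) > 55 (0x5bb6) > 54 (0xd6c3) > 46 (0xfbaf) > 35 (0x2111) > 21 (0xbcce) > …
First-price: 0xcec2 pays what they bid, 63 ETH.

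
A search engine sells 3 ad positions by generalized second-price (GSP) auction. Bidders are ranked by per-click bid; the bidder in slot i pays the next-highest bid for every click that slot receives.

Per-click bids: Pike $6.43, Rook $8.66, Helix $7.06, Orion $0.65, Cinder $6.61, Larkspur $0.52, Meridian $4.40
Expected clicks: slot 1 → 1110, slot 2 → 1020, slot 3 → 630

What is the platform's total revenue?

Total revenue: $18629.70

Sorting advertisers: $8.66 (Rook) > $7.06 (Helix) > $6.61 (Cinder) > $6.43 (Pike) > …
Slot 1: Rook pays $7.06 × 1110 = $7836.60
Slot 2: Helix pays $6.61 × 1020 = $6742.20
Slot 3: Cinder pays $6.43 × 630 = $4050.90
Total = $18629.70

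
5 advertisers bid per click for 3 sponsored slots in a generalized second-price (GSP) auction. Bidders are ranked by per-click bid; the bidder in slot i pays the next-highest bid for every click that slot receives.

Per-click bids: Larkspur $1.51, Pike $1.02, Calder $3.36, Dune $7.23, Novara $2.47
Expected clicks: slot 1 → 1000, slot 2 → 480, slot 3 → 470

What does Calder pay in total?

Calder pays $1185.60

Sorting advertisers: $7.23 (Dune) > $3.36 (Calder) > $2.47 (Novara) > $1.51 (Larkspur) > …
Calder holds slot 2 → pays next bid $2.47 × 480 clicks = $1185.60.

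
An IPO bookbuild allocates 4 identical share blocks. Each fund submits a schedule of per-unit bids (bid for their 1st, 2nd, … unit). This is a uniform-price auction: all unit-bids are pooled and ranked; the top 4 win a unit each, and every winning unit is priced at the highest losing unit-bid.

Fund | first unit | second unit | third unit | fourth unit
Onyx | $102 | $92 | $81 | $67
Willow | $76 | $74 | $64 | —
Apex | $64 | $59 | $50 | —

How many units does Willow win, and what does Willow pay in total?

Willow: 1 unit, pays $74

Pooled unit-bids ranked (top 4): 102 (Onyx-1), 92 (Onyx-2), 81 (Onyx-3), 76 (Willow-1)
The (k+1)-th unit-bid is $74.
Willow wins 1 unit(s) at $74 each.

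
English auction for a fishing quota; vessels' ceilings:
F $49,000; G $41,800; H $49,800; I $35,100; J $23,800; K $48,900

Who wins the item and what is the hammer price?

H wins at $49,000

Limits in order: 49,800 (H) > 49,000 (F) > 48,900 (K) > 41,800 (G) > 35,100 (I) > 23,800 (J)
F is the last rival to drop out, at $49,000; H remains and wins at that price.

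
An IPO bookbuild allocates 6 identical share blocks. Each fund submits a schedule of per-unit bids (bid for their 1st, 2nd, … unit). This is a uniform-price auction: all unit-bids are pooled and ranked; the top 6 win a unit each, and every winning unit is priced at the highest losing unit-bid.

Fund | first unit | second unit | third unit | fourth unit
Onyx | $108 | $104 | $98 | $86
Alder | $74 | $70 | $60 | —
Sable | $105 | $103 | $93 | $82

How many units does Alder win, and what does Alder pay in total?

Alder: 0 units, pays $0

All unit-bids, highest first — top 6: 108 (Onyx-1), 105 (Sable-1), 104 (Onyx-2), 103 (Sable-2), 98 (Onyx-3), 93 (Sable-3)
First bid not allocated: $86.
Alder wins 0 unit(s) at $86 each.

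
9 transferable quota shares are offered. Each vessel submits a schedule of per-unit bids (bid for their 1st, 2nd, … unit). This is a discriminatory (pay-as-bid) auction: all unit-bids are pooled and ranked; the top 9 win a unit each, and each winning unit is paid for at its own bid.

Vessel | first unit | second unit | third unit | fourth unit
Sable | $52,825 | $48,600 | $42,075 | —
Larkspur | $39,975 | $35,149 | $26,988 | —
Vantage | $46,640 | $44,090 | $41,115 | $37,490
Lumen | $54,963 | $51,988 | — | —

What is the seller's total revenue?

Total revenue: $422,271

Merging the schedules and taking the best 9: 54,963 (Lumen-1), 52,825 (Sable-1), 51,988 (Lumen-2), 48,600 (Sable-2), 46,640 (Vantage-1), 44,090 (Vantage-2), 42,075 (Sable-3), 41,115 (Vantage-3), 39,975 (Larkspur-1)
Next rejected bid: $37,490 (not a price — pay-as-bid).
Each winning unit pays its own bid.
Revenue = 54,963 + 52,825 + 51,988 + 48,600 + 46,640 + 44,090 + 42,075 + 41,115 + 39,975 = $422,271.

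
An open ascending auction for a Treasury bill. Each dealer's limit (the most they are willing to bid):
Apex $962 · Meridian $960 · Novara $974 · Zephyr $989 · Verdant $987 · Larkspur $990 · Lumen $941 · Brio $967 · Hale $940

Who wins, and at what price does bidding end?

Limits in order: 990 (Larkspur) > 989 (Zephyr) > 987 (Verdant) > 974 (Novara) > 967 (Brio) > 962 (Apex) > …
Bidding ends when Zephyr exits at $989; Larkspur takes it.

Larkspur wins at $989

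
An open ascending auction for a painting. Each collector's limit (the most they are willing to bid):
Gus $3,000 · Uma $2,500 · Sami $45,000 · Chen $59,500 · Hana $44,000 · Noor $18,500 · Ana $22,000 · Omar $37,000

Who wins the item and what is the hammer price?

Open ascending-bid auction: the price rises until one bidder remains; the winner pays the price at which the last rival dropped out.
Limits in order: 59,500 (Chen) > 45,000 (Sami) > 44,000 (Hana) > 37,000 (Omar) > 22,000 (Ana) > 18,500 (Noor) > …
Sami is the last rival to drop out, at $45,000; Chen remains and wins at that price.

Chen wins at $45,000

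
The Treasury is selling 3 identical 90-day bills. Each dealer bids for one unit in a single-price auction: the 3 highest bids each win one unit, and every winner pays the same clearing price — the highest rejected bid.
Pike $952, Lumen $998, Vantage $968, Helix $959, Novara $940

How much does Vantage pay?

Vantage pays $952

Sorting: 998 (Lumen), 968 (Vantage), 959 (Helix), 952 (Pike), 940 (Novara)
Winners (3 units): Lumen, Vantage, Helix.
First losing bid is Pike's $952, which sets the uniform price.
Vantage wins → pays $952.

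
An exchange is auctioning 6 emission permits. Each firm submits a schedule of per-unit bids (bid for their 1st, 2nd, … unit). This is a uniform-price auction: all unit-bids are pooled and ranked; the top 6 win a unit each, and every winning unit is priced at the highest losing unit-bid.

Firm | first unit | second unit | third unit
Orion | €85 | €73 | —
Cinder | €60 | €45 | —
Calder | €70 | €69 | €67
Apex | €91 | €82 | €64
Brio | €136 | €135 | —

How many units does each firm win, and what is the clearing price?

Pooled unit-bids ranked (top 6): 136 (Brio-1), 135 (Brio-2), 91 (Apex-1), 85 (Orion-1), 82 (Apex-2), 73 (Orion-2)
The (k+1)-th unit-bid is €70.
Allocation: Apex 2, Brio 2, Orion 2.

Apex 2, Brio 2, Orion 2; clearing price €70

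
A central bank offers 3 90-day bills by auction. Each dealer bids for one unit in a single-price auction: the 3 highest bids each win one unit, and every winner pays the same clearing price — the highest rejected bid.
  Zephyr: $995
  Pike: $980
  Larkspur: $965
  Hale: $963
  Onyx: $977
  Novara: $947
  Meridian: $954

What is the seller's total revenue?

Ordering the bids: 995 (Zephyr), 980 (Pike), 977 (Onyx), 965 (Larkspur), 963 (Hale), …
Winners (3 units): Zephyr, Pike, Onyx.
First losing bid is Larkspur's $965, which sets the uniform price.
Total revenue = 3 × $965 = $2,895.

Total revenue: $2,895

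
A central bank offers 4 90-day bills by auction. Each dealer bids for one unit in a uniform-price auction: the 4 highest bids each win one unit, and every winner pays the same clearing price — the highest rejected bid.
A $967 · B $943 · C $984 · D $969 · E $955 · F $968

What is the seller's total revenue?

Bids ranked high→low: 984 (C), 969 (D), 968 (F), 967 (A), 955 (E), 943 (B)
Winners (4 units): C, D, F, A.
First losing bid is E's $955, which sets the uniform price.
Total revenue = 4 × $955 = $3,820.

Total revenue: $3,820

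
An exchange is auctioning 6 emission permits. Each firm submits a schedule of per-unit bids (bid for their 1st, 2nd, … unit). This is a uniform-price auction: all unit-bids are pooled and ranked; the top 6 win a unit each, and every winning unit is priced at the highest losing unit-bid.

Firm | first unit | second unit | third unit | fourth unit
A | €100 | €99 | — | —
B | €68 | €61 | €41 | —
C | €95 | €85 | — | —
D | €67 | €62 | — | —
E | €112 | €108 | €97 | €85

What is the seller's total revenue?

Total revenue: €510

Pooled unit-bids ranked (top 6): 112 (E-1), 108 (E-2), 100 (A-1), 99 (A-2), 97 (E-3), 95 (C-1)
First bid not allocated: €85.
Allocation: A 2, C 1, E 3. Every unit priced at €85.
Revenue = 6 × 85 = €510.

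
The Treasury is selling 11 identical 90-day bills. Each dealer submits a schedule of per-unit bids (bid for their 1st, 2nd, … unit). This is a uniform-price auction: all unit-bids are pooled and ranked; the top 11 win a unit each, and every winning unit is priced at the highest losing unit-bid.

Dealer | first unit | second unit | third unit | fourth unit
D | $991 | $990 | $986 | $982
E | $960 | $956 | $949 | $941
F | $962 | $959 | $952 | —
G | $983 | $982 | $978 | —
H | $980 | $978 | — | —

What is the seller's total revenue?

Total revenue: $10,549

Pooled unit-bids ranked (top 11): 991 (D-1), 990 (D-2), 986 (D-3), 983 (G-1), 982 (D-4), 982 (G-2), 980 (H-1), 978 (G-3), 978 (H-2), 962 (F-1), 960 (E-1)
Highest rejected unit-bid = $959.
Allocation: D 4, E 1, F 1, G 3, H 2. Every unit priced at $959.
Revenue = 11 × 959 = $10,549.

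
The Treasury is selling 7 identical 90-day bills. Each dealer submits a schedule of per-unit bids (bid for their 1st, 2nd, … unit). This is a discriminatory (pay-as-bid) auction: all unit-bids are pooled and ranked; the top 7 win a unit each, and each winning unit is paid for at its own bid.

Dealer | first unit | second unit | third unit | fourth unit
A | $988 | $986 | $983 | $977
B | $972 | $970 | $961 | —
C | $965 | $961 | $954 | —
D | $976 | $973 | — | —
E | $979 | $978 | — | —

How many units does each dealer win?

A 4, D 1, E 2

Pooled unit-bids ranked (top 7): 988 (A-1), 986 (A-2), 983 (A-3), 979 (E-1), 978 (E-2), 977 (A-4), 976 (D-1)
Next rejected bid: $973 (not a price — pay-as-bid).
Allocation: A 4, D 1, E 2.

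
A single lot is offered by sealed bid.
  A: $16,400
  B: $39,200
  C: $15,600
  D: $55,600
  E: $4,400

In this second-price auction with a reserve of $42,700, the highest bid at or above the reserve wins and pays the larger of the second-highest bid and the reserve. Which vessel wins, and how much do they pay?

Bids in order: 55,600 (D) > 39,200 (B) > 16,400 (A) > 15,600 (C) > 4,400 (E)
Highest eligible bid: D at $55,600.
Second-highest bid $39,200 is below the reserve $42,700, so the reserve binds → payment $42,700.

D pays $42,700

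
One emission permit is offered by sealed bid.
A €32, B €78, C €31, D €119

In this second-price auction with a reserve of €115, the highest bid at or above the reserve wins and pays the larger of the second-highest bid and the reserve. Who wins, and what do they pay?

Bids in order: 119 (D) > 78 (B) > 32 (A) > 31 (C)
D has the top bid at or above the reserve (€119).
Second-highest bid €78 is below the reserve €115, so the reserve binds → payment €115.

D pays €115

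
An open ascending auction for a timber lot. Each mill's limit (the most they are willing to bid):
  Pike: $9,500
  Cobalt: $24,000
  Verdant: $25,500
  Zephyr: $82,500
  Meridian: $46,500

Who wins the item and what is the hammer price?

Zephyr wins at $46,500

Sorting limits: 82,500 (Zephyr) > 46,500 (Meridian) > 25,500 (Verdant) > 24,000 (Cobalt) > 9,500 (Pike)
Bidding ends when Meridian exits at $46,500; Zephyr takes it.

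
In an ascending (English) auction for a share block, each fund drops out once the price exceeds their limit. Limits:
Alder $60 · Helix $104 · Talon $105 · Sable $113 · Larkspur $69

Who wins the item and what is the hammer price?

Sorting limits: 113 (Sable) > 105 (Talon) > 104 (Helix) > 69 (Larkspur) > 60 (Alder)
Talon is the last rival to drop out, at $105; Sable remains and wins at that price.

Sable wins at $105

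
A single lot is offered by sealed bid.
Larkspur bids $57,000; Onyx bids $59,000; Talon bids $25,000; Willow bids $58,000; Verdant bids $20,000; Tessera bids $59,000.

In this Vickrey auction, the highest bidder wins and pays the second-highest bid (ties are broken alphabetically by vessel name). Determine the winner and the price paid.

Vickrey auction: the highest bidder wins and pays the second-highest bid.
Bids ranked: 59,000 (Onyx) > 59,000 (Tessera) > 58,000 (Willow) > 57,000 (Larkspur) > 25,000 (Talon) > 20,000 (Verdant)
Onyx and Tessera tie at $59,000; tie-break gives it to Onyx.
Onyx is highest; pays the second-highest bid, $59,000.

Onyx pays $59,000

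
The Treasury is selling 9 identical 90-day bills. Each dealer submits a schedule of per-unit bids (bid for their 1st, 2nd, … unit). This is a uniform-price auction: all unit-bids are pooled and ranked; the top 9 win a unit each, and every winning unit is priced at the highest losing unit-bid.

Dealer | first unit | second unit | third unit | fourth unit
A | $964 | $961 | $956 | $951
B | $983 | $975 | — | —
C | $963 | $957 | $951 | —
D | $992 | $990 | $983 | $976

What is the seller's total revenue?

Total revenue: $8,613

Pooled unit-bids ranked (top 9): 992 (D-1), 990 (D-2), 983 (B-1), 983 (D-3), 976 (D-4), 975 (B-2), 964 (A-1), 963 (C-1), 961 (A-2)
First bid not allocated: $957.
Allocation: A 2, B 2, C 1, D 4. Every unit priced at $957.
Revenue = 9 × 957 = $8,613.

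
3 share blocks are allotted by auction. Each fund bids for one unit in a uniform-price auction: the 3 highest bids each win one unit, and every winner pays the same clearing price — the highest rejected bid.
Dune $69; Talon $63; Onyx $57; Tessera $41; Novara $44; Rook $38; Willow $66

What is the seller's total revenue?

Total revenue: $171

Ordering the bids: 69 (Dune), 66 (Willow), 63 (Talon), 57 (Onyx), 44 (Novara), …
Winners (3 units): Dune, Willow, Talon.
Clearing price = highest rejected bid = $57.
Total revenue = 3 × $57 = $171.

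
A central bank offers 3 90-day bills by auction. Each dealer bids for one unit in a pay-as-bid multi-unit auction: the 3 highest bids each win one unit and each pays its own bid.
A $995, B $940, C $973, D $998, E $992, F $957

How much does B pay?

B pays $0

Ordering the bids: 998 (D), 995 (A), 992 (E), 973 (C), 957 (F), …
Winners (3 units): D, A, E.
B does not win → $0.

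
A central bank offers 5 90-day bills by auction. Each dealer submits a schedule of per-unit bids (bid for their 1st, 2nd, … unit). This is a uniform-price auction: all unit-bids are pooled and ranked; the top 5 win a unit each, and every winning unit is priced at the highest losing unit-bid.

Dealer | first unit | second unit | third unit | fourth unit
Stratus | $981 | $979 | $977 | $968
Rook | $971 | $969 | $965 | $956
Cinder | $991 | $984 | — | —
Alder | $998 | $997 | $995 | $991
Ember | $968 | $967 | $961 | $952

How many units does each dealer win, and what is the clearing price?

Merging the schedules and taking the best 5: 998 (Alder-1), 997 (Alder-2), 995 (Alder-3), 991 (Cinder-1), 991 (Alder-4)
The (k+1)-th unit-bid is $984.
Allocation: Alder 4, Cinder 1.

Alder 4, Cinder 1; clearing price $984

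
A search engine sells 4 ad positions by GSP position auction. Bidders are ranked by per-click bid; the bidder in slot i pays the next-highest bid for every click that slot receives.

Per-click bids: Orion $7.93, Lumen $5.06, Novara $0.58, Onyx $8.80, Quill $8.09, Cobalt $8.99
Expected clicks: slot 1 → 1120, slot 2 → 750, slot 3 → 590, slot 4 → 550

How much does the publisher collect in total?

Sorting advertisers: $8.99 (Cobalt) > $8.80 (Onyx) > $8.09 (Quill) > $7.93 (Orion) > $5.06 (Lumen) > …
Slot 1: Cobalt pays $8.80 × 1120 = $9856.00
Slot 2: Onyx pays $8.09 × 750 = $6067.50
Slot 3: Quill pays $7.93 × 590 = $4678.70
Slot 4: Orion pays $5.06 × 550 = $2783.00
Total = $23385.20

Total revenue: $23385.20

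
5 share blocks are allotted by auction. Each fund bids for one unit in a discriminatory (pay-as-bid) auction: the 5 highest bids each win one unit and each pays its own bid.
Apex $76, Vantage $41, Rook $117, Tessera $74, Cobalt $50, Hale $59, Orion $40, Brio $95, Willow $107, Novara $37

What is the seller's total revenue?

Ordering the bids: 117 (Rook), 107 (Willow), 95 (Brio), 76 (Apex), 74 (Tessera), 59 (Hale), 50 (Cobalt), …
The 5 highest are Rook, Willow, Brio, Apex, Tessera.
Total revenue = 117 + 107 + 95 + 76 + 74 = $469.

Total revenue: $469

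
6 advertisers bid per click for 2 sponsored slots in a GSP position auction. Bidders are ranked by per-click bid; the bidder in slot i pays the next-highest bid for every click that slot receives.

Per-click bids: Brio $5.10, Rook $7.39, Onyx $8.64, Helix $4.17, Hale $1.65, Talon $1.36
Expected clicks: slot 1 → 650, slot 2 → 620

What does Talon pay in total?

Sorting advertisers: $8.64 (Onyx) > $7.39 (Rook) > $5.10 (Brio) > …
Talon ranks below slot 2 → no slot, pays nothing.

Talon pays $0.00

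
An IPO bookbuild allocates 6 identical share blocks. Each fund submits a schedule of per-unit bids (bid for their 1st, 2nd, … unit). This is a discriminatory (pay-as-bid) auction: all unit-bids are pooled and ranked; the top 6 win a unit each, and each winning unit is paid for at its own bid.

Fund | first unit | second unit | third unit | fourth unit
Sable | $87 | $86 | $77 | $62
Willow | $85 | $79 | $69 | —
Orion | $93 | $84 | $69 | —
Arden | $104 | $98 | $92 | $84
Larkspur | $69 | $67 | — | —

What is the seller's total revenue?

Total revenue: $560

All unit-bids, highest first — top 6: 104 (Arden-1), 98 (Arden-2), 93 (Orion-1), 92 (Arden-3), 87 (Sable-1), 86 (Sable-2)
Next rejected bid: $85 (not a price — pay-as-bid).
Each winning unit pays its own bid.
Revenue = 104 + 98 + 93 + 92 + 87 + 86 = $560.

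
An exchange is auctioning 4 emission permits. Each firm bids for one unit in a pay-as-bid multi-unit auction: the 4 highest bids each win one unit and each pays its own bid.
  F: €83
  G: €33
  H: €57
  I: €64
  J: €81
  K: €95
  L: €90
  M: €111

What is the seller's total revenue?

Total revenue: €379

Sorting: 111 (M), 95 (K), 90 (L), 83 (F), 81 (J), 64 (I), …
Winners (4 units): M, K, L, F.
Total revenue = 111 + 95 + 90 + 83 = €379.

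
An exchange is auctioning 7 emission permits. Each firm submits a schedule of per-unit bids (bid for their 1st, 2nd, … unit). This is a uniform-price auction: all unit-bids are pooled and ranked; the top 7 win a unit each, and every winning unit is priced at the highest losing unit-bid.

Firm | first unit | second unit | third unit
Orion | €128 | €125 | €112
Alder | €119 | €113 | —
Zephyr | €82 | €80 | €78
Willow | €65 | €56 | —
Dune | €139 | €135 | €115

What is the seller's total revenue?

All unit-bids, highest first — top 7: 139 (Dune-1), 135 (Dune-2), 128 (Orion-1), 125 (Orion-2), 119 (Alder-1), 115 (Dune-3), 113 (Alder-2)
First bid not allocated: €112.
Allocation: Alder 2, Dune 3, Orion 2. Every unit priced at €112.
Revenue = 7 × 112 = €784.

Total revenue: €784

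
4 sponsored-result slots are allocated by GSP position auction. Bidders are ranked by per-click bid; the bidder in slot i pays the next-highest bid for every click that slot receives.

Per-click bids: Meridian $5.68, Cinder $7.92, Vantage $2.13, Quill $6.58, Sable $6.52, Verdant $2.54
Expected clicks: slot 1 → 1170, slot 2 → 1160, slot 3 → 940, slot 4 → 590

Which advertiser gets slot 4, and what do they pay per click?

Ranked by bid: $7.92 (Cinder) > $6.58 (Quill) > $6.52 (Sable) > $5.68 (Meridian) > $2.54 (Verdant) > …
Slot 4 goes to the fourth-ranked bidder, Meridian, who pays the next bid down: $2.54/click.

Meridian; $2.54 per click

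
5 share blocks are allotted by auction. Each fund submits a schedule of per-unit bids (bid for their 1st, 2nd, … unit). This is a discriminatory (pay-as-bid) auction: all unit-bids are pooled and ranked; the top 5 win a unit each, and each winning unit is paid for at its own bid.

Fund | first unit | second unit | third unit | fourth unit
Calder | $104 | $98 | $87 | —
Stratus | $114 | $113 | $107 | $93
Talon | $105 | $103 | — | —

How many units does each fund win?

Calder 1, Stratus 3, Talon 1

Merging the schedules and taking the best 5: 114 (Stratus-1), 113 (Stratus-2), 107 (Stratus-3), 105 (Talon-1), 104 (Calder-1)
Next rejected bid: $103 (not a price — pay-as-bid).
Allocation: Calder 1, Stratus 3, Talon 1.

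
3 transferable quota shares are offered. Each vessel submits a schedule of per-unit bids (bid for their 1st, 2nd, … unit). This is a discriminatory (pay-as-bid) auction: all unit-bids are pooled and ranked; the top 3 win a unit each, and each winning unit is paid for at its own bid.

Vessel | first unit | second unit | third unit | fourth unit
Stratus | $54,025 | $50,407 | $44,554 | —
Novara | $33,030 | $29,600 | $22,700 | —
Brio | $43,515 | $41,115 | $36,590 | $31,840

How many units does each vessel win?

Pooled unit-bids ranked (top 3): 54,025 (Stratus-1), 50,407 (Stratus-2), 44,554 (Stratus-3)
Next rejected bid: $43,515 (not a price — pay-as-bid).
Allocation: Stratus 3.

Stratus 3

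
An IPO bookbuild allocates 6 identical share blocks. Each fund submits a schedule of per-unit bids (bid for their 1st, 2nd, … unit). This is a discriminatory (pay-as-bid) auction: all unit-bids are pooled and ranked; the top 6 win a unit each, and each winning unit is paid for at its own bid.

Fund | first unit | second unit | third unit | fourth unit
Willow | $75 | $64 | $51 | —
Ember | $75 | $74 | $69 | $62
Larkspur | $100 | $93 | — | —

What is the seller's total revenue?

Total revenue: $486

All unit-bids, highest first — top 6: 100 (Larkspur-1), 93 (Larkspur-2), 75 (Willow-1), 75 (Ember-1), 74 (Ember-2), 69 (Ember-3)
Next rejected bid: $64 (not a price — pay-as-bid).
Each winning unit pays its own bid.
Revenue = 100 + 93 + 75 + 75 + 74 + 69 = $486.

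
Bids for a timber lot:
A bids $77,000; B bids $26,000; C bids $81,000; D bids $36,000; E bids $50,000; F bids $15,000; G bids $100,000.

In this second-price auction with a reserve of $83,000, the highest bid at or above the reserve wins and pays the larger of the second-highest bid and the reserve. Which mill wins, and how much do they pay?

Sorting bids: 100,000 (G) > 81,000 (C) > 77,000 (A) > 50,000 (E) > 36,000 (D) > 26,000 (B) > …
Highest eligible bid: G at $100,000.
max(second-highest $81,000, reserve $83,000) = $83,000.

G pays $83,000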